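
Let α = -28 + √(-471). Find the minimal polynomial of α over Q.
m_α(x) = x^2 + 56x + 1255

From α + 28 = √(-471), squaring gives (α + 28)^2 = -471, i.e. α^2 + 56α + 784 = -471, so α^2 + 56α + 1255 = 0. The discriminant of x^2 + 56x + 1255 is (56)^2 - 4·(1255) = 3136 - 5020 = -1884, and 4·(-471) is not a perfect square in Q since -471 is squarefree and ≠ 1. Hence x^2 + 56x + 1255 is irreducible over Q and is the minimal polynomial of α.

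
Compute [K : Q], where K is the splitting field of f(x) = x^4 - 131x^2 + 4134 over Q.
[K : Q] = 4

Solving the quadratic in x^2: x^2 = (131 ± √(131^2 - 4·4134))/2 = (131 ± √625)/2 = (131 ± 25)/2, giving x^2 = 78 or x^2 = 53. So f(x) = (x^2 - 78)(x^2 - 53) and the roots of f are ±√78, ±√53. Hence the splitting field is K = Q(√78, √53). Since 78 and 53 are distinct squarefree integers > 1, their product 4134 is not a perfect square, so √53 ∉ Q(√78). By the tower law [K:Q] = [Q(√78,√53):Q(√78)] · [Q(√78):Q] = 2 · 2 = 4.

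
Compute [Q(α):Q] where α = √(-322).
[Q(α):Q] = 2

[Q(α):Q] equals the degree of the minimal polynomial of α. Here α^2 = -322 and x^2 + 322 is irreducible (d = -322 is squarefree, ≠ 1, hence not a square), so deg(m_α) = 2. Thus [Q(α):Q] = 2.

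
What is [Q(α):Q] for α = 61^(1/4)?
[Q(α):Q] = 4

α is a root of x^4 - 61. By Eisenstein's criterion at the prime p = 61 (which divides the constant term 61 but p^2 = 3721 does not, since 61 is squarefree), x^4 - 61 is irreducible over Q. Hence [Q(α):Q] = 4.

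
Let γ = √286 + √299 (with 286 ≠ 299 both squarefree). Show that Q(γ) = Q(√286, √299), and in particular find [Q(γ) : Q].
[Q(γ) : Q] = 4 (equivalently, Q(γ) = Q(√286, √299))

Obviously Q(γ) ⊆ Q(√286, √299), and [Q(√286, √299):Q] = 4 (since 286, 299 are distinct squarefree integers > 1 with 85514 not a perfect square). To show equality we compute the minimal polynomial of γ. From γ = √286 + √299: γ^2 = 286 + 2√(85514) + 299 = 585 + 2√(85514), so γ^2 - 585 = 2√(85514); squaring, (γ^2 - 585)^2 = 4·85514, i.e. γ^4 - 1170γ^2 + 342225 - 342056 = 0, i.e. γ^4 - 1170γ^2 + 169 = 0. So γ is a root of x^4 - 1170x^2 + 169. This polynomial is irreducible over Q: it has no rational root (each ±√286 ± √299 is irrational), and any factorization into two quadratics over Q would force √(85514) ∈ Q (pairing opposite roots) or √286, √299 ∈ Q (other pairings), all impossible. Hence [Q(γ):Q] = 4 = [Q(√286, √299):Q], so Q(γ) = Q(√286, √299).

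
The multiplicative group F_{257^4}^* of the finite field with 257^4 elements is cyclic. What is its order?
|F_{257^4}^*| = 4362470400

F_{257^4} has 257^4 = 4362470401 elements; its multiplicative group consists of all nonzero elements, so |F_{257^4}^*| = 4362470401 - 1 = 4362470400. (It is cyclic since any finite subgroup of the multiplicative group of a field is cyclic.)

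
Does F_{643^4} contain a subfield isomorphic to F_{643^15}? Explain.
No: F_{643^15} is not a subfield of F_{643^4}

F_{p^m} embeds in F_{p^n} iff m | n. Here 15 ∤ 4 (since 4 = 0·15 + 4 with remainder 4 ≠ 0), so F_{643^15} is not a subfield of F_{643^4}. Equivalently: if it were, the tower law would give 15 = [F_{643^15}:F_643] dividing [F_{643^4}:F_643] = 4, contradiction.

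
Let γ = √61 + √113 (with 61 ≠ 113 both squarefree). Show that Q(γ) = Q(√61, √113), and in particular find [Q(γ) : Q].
[Q(γ) : Q] = 4 (equivalently, Q(γ) = Q(√61, √113))

Obviously Q(γ) ⊆ Q(√61, √113), and [Q(√61, √113):Q] = 4 (since 61, 113 are distinct squarefree integers > 1 with 6893 not a perfect square). To show equality we compute the minimal polynomial of γ. From γ = √61 + √113: γ^2 = 61 + 2√(6893) + 113 = 174 + 2√(6893), so γ^2 - 174 = 2√(6893); squaring, (γ^2 - 174)^2 = 4·6893, i.e. γ^4 - 348γ^2 + 30276 - 27572 = 0, i.e. γ^4 - 348γ^2 + 2704 = 0. So γ is a root of x^4 - 348x^2 + 2704. This polynomial is irreducible over Q: it has no rational root (each ±√61 ± √113 is irrational), and any factorization into two quadratics over Q would force √(6893) ∈ Q (pairing opposite roots) or √61, √113 ∈ Q (other pairings), all impossible. Hence [Q(γ):Q] = 4 = [Q(√61, √113):Q], so Q(γ) = Q(√61, √113).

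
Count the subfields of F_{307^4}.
F_{307^4} has 3 subfields

The subfields of F_{p^n} are exactly the fields F_{p^d} for d | n (each is the fixed field of the unique index-d subgroup of Gal(F_{p^n}/F_p) ≅ Z/nZ). The divisors of n = 4 are {1, 2, 4}, giving 3 subfields: F_{307^1}, F_{307^2}, F_{307^4}.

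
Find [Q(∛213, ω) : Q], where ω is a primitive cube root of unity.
[Q(∛213, ω) : Q] = 6

[Q(∛213):Q] = 3 (min poly x^3 - 213, irreducible since 213 is not a perfect cube). [Q(ω):Q] = 2 (min poly x^2 + x + 1). Since Q(∛213) ⊂ R and ω ∉ R, we have ω ∉ Q(∛213), so x^2 + x + 1 remains irreducible over Q(∛213) and [Q(∛213, ω) : Q(∛213)] = 2. By the tower law, [Q(∛213, ω) : Q] = 3 · 2 = 6. (In fact Q(∛213, ω) is the splitting field of x^3 - 213 over Q.)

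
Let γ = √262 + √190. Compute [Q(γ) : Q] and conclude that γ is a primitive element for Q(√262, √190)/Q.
[Q(γ) : Q] = 4 (equivalently, Q(γ) = Q(√262, √190))

Obviously Q(γ) ⊆ Q(√262, √190), and [Q(√262, √190):Q] = 4 (since 262, 190 are distinct squarefree integers > 1 with 49780 not a perfect square). To show equality we compute the minimal polynomial of γ. From γ = √262 + √190: γ^2 = 262 + 2√(49780) + 190 = 452 + 2√(49780), so γ^2 - 452 = 2√(49780); squaring, (γ^2 - 452)^2 = 4·49780, i.e. γ^4 - 904γ^2 + 204304 - 199120 = 0, i.e. γ^4 - 904γ^2 + 5184 = 0. So γ is a root of x^4 - 904x^2 + 5184. This polynomial is irreducible over Q: it has no rational root (each ±√262 ± √190 is irrational), and any factorization into two quadratics over Q would force √(49780) ∈ Q (pairing opposite roots) or √262, √190 ∈ Q (other pairings), all impossible. Hence [Q(γ):Q] = 4 = [Q(√262, √190):Q], so Q(γ) = Q(√262, √190).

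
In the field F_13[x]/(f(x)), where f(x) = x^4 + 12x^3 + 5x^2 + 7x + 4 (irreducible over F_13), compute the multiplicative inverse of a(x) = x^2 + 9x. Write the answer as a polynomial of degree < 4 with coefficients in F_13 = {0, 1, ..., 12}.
a(x)^(-1) ≡ 7x^3 + 11x^2 + 11x + 4 (mod f(x))

Since f is irreducible over F_13, F_13[x]/(f) is a field and a(x) ≠ 0 has an inverse. Apply the extended Euclidean algorithm to f(x) and a(x) in F_13[x]: f(x) = (x^2 + 3x + 4)·a(x) + (10x + 4);  a(x) = (4x + 11)·(10x + 4) + (8). The last nonzero remainder is the constant 8 = gcd(f, a) in F_13. Back-substituting through the division chain expresses 8 = s(x)·a(x) + t(x)·f(x) with s(x) ≡ 4x^3 + 10x^2 + 10x + 6 (mod f), so (4x^3 + 10x^2 + 10x + 6)·a(x) ≡ 8 (mod f). Multiplying by 8^(-1) ≡ 5 in F_13 gives a(x)^(-1) ≡ 5·(4x^3 + 10x^2 + 10x + 6) ≡ 7x^3 + 11x^2 + 11x + 4 (mod f). Check: (x^2 + 9x)·(7x^3 + 11x^2 + 11x + 4) = 7x^5 + 9x^4 + 6x^3 + 12x^2 + 10x ≡ 1 (mod x^4 + 12x^3 + 5x^2 + 7x + 4).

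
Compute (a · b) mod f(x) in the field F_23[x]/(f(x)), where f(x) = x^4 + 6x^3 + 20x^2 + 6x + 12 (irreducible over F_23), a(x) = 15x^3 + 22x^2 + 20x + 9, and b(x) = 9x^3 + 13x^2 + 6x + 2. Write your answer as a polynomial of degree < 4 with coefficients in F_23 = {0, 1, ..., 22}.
a · b ≡ 20x^3 + 6x^2 + 6x (mod f(x))

Multiply in F_23[x]: a(x)·b(x) = (15x^3 + 22x^2 + 20x + 9)·(9x^3 + 13x^2 + 6x + 2) = 20x^6 + 2x^5 + 4x^4 + 20x^3 + 5x^2 + 2x + 18. This has degree ≥ 4, so divide by f(x) over F_23: 20x^6 + 2x^5 + 4x^4 + 20x^3 + 5x^2 + 2x + 18 = (20x^2 + 20x + 13)·(x^4 + 6x^3 + 20x^2 + 6x + 12) + (20x^3 + 6x^2 + 6x). Hence a·b ≡ 20x^3 + 6x^2 + 6x (mod f). (F_23[x]/(f) is a field with 23^4 = 279841 elements since f is irreducible of degree 4.)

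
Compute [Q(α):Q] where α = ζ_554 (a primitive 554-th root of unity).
[Q(α):Q] = 276

The minimal polynomial of ζ_554 over Q is the 554-th cyclotomic polynomial Φ_554(x), which is irreducible over Q and has degree φ(554) = 276. Hence [Q(α):Q] = φ(554) = 276.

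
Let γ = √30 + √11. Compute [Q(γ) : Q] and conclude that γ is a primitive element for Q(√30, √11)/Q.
[Q(γ) : Q] = 4 (equivalently, Q(γ) = Q(√30, √11))

Obviously Q(γ) ⊆ Q(√30, √11), and [Q(√30, √11):Q] = 4 (since 30, 11 are distinct squarefree integers > 1 with 330 not a perfect square). To show equality we compute the minimal polynomial of γ. From γ = √30 + √11: γ^2 = 30 + 2√(330) + 11 = 41 + 2√(330), so γ^2 - 41 = 2√(330); squaring, (γ^2 - 41)^2 = 4·330, i.e. γ^4 - 82γ^2 + 1681 - 1320 = 0, i.e. γ^4 - 82γ^2 + 361 = 0. So γ is a root of x^4 - 82x^2 + 361. This polynomial is irreducible over Q: it has no rational root (each ±√30 ± √11 is irrational), and any factorization into two quadratics over Q would force √(330) ∈ Q (pairing opposite roots) or √30, √11 ∈ Q (other pairings), all impossible. Hence [Q(γ):Q] = 4 = [Q(√30, √11):Q], so Q(γ) = Q(√30, √11).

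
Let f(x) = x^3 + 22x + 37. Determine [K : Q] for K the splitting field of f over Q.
[K : Q] = 6

By the rational root test, any rational root of the monic integer polynomial f(x) = x^3 + 22x + 37 must be an integer dividing the constant term 37, i.e. one of ±{1, 37}. Evaluating: f(1) = 60, f(-1) = 14, f(37) = 51504, f(-37) = -51430; none is 0, so f has no rational root and is therefore irreducible over Q (a cubic with no linear factor over a field is irreducible). For an irreducible cubic, the Galois group is A_3 or S_3 according as the discriminant disc(f) = -4a^3 - 27b^2 = -4·(22)^3 - 27·(37)^2 = -79555 is or is not a square in Q. Here disc(f) = -79555 is not a perfect square in Q, so the Galois group of f over Q is not contained in A_3 and must be all of S_3. The splitting field has degree |S_3| = 6 over Q, so [K : Q] = 6.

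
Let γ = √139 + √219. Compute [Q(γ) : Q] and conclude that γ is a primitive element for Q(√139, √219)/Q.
[Q(γ) : Q] = 4 (equivalently, Q(γ) = Q(√139, √219))

Obviously Q(γ) ⊆ Q(√139, √219), and [Q(√139, √219):Q] = 4 (since 139, 219 are distinct squarefree integers > 1 with 30441 not a perfect square). To show equality we compute the minimal polynomial of γ. From γ = √139 + √219: γ^2 = 139 + 2√(30441) + 219 = 358 + 2√(30441), so γ^2 - 358 = 2√(30441); squaring, (γ^2 - 358)^2 = 4·30441, i.e. γ^4 - 716γ^2 + 128164 - 121764 = 0, i.e. γ^4 - 716γ^2 + 6400 = 0. So γ is a root of x^4 - 716x^2 + 6400. This polynomial is irreducible over Q: it has no rational root (each ±√139 ± √219 is irrational), and any factorization into two quadratics over Q would force √(30441) ∈ Q (pairing opposite roots) or √139, √219 ∈ Q (other pairings), all impossible. Hence [Q(γ):Q] = 4 = [Q(√139, √219):Q], so Q(γ) = Q(√139, √219).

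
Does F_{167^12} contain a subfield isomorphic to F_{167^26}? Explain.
No: F_{167^26} is not a subfield of F_{167^12}

F_{p^m} embeds in F_{p^n} iff m | n. Here 26 ∤ 12 (since 12 = 0·26 + 12 with remainder 12 ≠ 0), so F_{167^26} is not a subfield of F_{167^12}. Equivalently: if it were, the tower law would give 26 = [F_{167^26}:F_167] dividing [F_{167^12}:F_167] = 12, contradiction.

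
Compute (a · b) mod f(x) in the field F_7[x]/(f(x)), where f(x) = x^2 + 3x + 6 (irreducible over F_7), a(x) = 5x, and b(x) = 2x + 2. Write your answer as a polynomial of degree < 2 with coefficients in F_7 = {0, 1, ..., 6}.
a · b ≡ x + 3 (mod f(x))

Multiply in F_7[x]: a(x)·b(x) = (5x)·(2x + 2) = 3x^2 + 3x. This has degree ≥ 2, so divide by f(x) over F_7: 3x^2 + 3x = (3)·(x^2 + 3x + 6) + (x + 3). Hence a·b ≡ x + 3 (mod f). (F_7[x]/(f) is a field with 7^2 = 49 elements since f is irreducible of degree 2.)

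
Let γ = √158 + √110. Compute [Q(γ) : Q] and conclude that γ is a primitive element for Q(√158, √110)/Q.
[Q(γ) : Q] = 4 (equivalently, Q(γ) = Q(√158, √110))

Obviously Q(γ) ⊆ Q(√158, √110), and [Q(√158, √110):Q] = 4 (since 158, 110 are distinct squarefree integers > 1 with 17380 not a perfect square). To show equality we compute the minimal polynomial of γ. From γ = √158 + √110: γ^2 = 158 + 2√(17380) + 110 = 268 + 2√(17380), so γ^2 - 268 = 2√(17380); squaring, (γ^2 - 268)^2 = 4·17380, i.e. γ^4 - 536γ^2 + 71824 - 69520 = 0, i.e. γ^4 - 536γ^2 + 2304 = 0. So γ is a root of x^4 - 536x^2 + 2304. This polynomial is irreducible over Q: it has no rational root (each ±√158 ± √110 is irrational), and any factorization into two quadratics over Q would force √(17380) ∈ Q (pairing opposite roots) or √158, √110 ∈ Q (other pairings), all impossible. Hence [Q(γ):Q] = 4 = [Q(√158, √110):Q], so Q(γ) = Q(√158, √110).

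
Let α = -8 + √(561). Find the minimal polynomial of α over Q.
m_α(x) = x^2 + 16x - 497

From α + 8 = √(561), squaring gives (α + 8)^2 = 561, i.e. α^2 + 16α + 64 = 561, so α^2 + 16α - 497 = 0. The discriminant of x^2 + 16x - 497 is (16)^2 - 4·(-497) = 256 + 1988 = 2244, and 4·(561) is not a perfect square in Q since 561 is squarefree and ≠ 1. Hence x^2 + 16x - 497 is irreducible over Q and is the minimal polynomial of α.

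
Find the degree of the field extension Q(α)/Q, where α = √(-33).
[Q(α):Q] = 2

[Q(α):Q] equals the degree of the minimal polynomial of α. Here α^2 = -33 and x^2 + 33 is irreducible (d = -33 is squarefree, ≠ 1, hence not a square), so deg(m_α) = 2. Thus [Q(α):Q] = 2.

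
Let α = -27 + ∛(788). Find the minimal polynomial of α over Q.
m_α(x) = x^3 + 81x^2 + 2187x + 18895

Set β = α + 27 = ∛(788), so β^3 = 788. Then (α + 27)^3 - 788 = 0, i.e. α is a root of g(x) = (x + 27)^3 - 788 = x^3 + 81x^2 + 2187x + 18895. Since g(x) = h(x + 27) where h(x) = x^3 - 788, and h is irreducible over Q (because 788 is not a perfect cube, so h has no rational root, and a monic cubic with no rational root is irreducible), g is also irreducible (irreducibility is preserved under the substitution x → x + 27). Hence m_α(x) = x^3 + 81x^2 + 2187x + 18895.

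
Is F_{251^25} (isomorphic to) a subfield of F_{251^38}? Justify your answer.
No: F_{251^25} is not a subfield of F_{251^38}

F_{p^m} embeds in F_{p^n} iff m | n. Here 25 ∤ 38 (since 38 = 1·25 + 13 with remainder 13 ≠ 0), so F_{251^25} is not a subfield of F_{251^38}. Equivalently: if it were, the tower law would give 25 = [F_{251^25}:F_251] dividing [F_{251^38}:F_251] = 38, contradiction.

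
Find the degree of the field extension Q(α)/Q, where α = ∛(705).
[Q(α):Q] = 3

The minimal polynomial of α is x^3 - 705, irreducible over Q since 705 is not a perfect cube (so x^3 - 705 has no rational root). Hence [Q(α):Q] = deg(m_α) = 3.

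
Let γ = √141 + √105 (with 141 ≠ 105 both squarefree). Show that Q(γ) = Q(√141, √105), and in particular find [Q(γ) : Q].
[Q(γ) : Q] = 4 (equivalently, Q(γ) = Q(√141, √105))

Obviously Q(γ) ⊆ Q(√141, √105), and [Q(√141, √105):Q] = 4 (since 141, 105 are distinct squarefree integers > 1 with 14805 not a perfect square). To show equality we compute the minimal polynomial of γ. From γ = √141 + √105: γ^2 = 141 + 2√(14805) + 105 = 246 + 2√(14805), so γ^2 - 246 = 2√(14805); squaring, (γ^2 - 246)^2 = 4·14805, i.e. γ^4 - 492γ^2 + 60516 - 59220 = 0, i.e. γ^4 - 492γ^2 + 1296 = 0. So γ is a root of x^4 - 492x^2 + 1296. This polynomial is irreducible over Q: it has no rational root (each ±√141 ± √105 is irrational), and any factorization into two quadratics over Q would force √(14805) ∈ Q (pairing opposite roots) or √141, √105 ∈ Q (other pairings), all impossible. Hence [Q(γ):Q] = 4 = [Q(√141, √105):Q], so Q(γ) = Q(√141, √105).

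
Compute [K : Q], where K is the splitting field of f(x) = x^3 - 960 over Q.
[K : Q] = 6

The roots of x^3 - 960 are ∛960, ω∛960, ω^2∛960 where ω = e^(2πi/3) is a primitive cube root of unity, so K = Q(∛960, ω). Now [Q(∛960):Q] = 3 (since 960 is not a perfect cube, x^3 - 960 is irreducible) and [Q(ω):Q] = 2. Both 2 and 3 divide [K:Q], and [K:Q] ≤ 3·2 = 6, so [K:Q] = 6. (Equivalently: Q(∛960) ⊂ R but ω ∉ R, so [K : Q(∛960)] = 2.)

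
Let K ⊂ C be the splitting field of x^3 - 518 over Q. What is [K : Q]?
[K : Q] = 6

The roots of x^3 - 518 are ∛518, ω∛518, ω^2∛518 where ω = e^(2πi/3) is a primitive cube root of unity, so K = Q(∛518, ω). Now [Q(∛518):Q] = 3 (since 518 is not a perfect cube, x^3 - 518 is irreducible) and [Q(ω):Q] = 2. Both 2 and 3 divide [K:Q], and [K:Q] ≤ 3·2 = 6, so [K:Q] = 6. (Equivalently: Q(∛518) ⊂ R but ω ∉ R, so [K : Q(∛518)] = 2.)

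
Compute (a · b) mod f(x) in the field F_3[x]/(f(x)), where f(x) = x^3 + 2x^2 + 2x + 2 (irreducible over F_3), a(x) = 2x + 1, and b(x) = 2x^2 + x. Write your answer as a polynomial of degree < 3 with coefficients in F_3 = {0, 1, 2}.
a · b ≡ 2x^2 + 2x + 1 (mod f(x))

Multiply in F_3[x]: a(x)·b(x) = (2x + 1)·(2x^2 + x) = x^3 + x^2 + x. This has degree ≥ 3, so divide by f(x) over F_3: x^3 + x^2 + x = (1)·(x^3 + 2x^2 + 2x + 2) + (2x^2 + 2x + 1). Hence a·b ≡ 2x^2 + 2x + 1 (mod f). (F_3[x]/(f) is a field with 3^3 = 27 elements since f is irreducible of degree 3.)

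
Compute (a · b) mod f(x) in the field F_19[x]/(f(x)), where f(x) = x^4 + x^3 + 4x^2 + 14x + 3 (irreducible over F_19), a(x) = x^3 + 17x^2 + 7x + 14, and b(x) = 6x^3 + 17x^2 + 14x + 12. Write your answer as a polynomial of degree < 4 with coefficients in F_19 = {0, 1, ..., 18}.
a · b ≡ 13x^3 + 8x^2 + 12x (mod f(x))

Multiply in F_19[x]: a(x)·b(x) = (x^3 + 17x^2 + 7x + 14)·(6x^3 + 17x^2 + 14x + 12) = 6x^6 + 5x^5 + 3x^4 + 16x^3 + 8x^2 + 14x + 16. This has degree ≥ 4, so divide by f(x) over F_19: 6x^6 + 5x^5 + 3x^4 + 16x^3 + 8x^2 + 14x + 16 = (6x^2 + 18x + 18)·(x^4 + x^3 + 4x^2 + 14x + 3) + (13x^3 + 8x^2 + 12x). Hence a·b ≡ 13x^3 + 8x^2 + 12x (mod f). (F_19[x]/(f) is a field with 19^4 = 130321 elements since f is irreducible of degree 4.)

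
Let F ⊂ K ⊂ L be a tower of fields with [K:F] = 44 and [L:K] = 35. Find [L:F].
[L:F] = 1540

The tower law says that for any tower of field extensions F ⊂ K ⊂ L with finite degrees, [L:F] = [L:K] · [K:F]. Here this gives [L:F] = 35 · 44 = 1540.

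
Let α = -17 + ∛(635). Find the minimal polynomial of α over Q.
m_α(x) = x^3 + 51x^2 + 867x + 4278

Set β = α + 17 = ∛(635), so β^3 = 635. Then (α + 17)^3 - 635 = 0, i.e. α is a root of g(x) = (x + 17)^3 - 635 = x^3 + 51x^2 + 867x + 4278. Since g(x) = h(x + 17) where h(x) = x^3 - 635, and h is irreducible over Q (because 635 is not a perfect cube, so h has no rational root, and a monic cubic with no rational root is irreducible), g is also irreducible (irreducibility is preserved under the substitution x → x + 17). Hence m_α(x) = x^3 + 51x^2 + 867x + 4278.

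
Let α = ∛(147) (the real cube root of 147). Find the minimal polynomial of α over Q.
m_α(x) = x^3 - 147

α satisfies α^3 = 147, so x^3 - 147 annihilates α. By the rational root test, a rational root p/q (in lowest terms) of x^3 - 147 would satisfy p^3 = 147 q^3, forcing q = 1 and p^3 = 147; but 147 is not a perfect cube, contradiction. A monic cubic over Q with no rational root is irreducible (any nontrivial factorization would include a linear factor). Hence x^3 - 147 is the minimal polynomial of α, and in particular [Q(α):Q] = 3.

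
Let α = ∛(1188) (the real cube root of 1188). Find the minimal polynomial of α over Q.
m_α(x) = x^3 - 1188

α satisfies α^3 = 1188, so x^3 - 1188 annihilates α. By the rational root test, a rational root p/q (in lowest terms) of x^3 - 1188 would satisfy p^3 = 1188 q^3, forcing q = 1 and p^3 = 1188; but 1188 is not a perfect cube, contradiction. A monic cubic over Q with no rational root is irreducible (any nontrivial factorization would include a linear factor). Hence x^3 - 1188 is the minimal polynomial of α, and in particular [Q(α):Q] = 3.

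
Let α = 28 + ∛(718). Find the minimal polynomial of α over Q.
m_α(x) = x^3 - 84x^2 + 2352x - 22670

Set β = α - 28 = ∛(718), so β^3 = 718. Then (α - 28)^3 - 718 = 0, i.e. α is a root of g(x) = (x - 28)^3 - 718 = x^3 - 84x^2 + 2352x - 22670. Since g(x) = h(x - 28) where h(x) = x^3 - 718, and h is irreducible over Q (because 718 is not a perfect cube, so h has no rational root, and a monic cubic with no rational root is irreducible), g is also irreducible (irreducibility is preserved under the substitution x → x - 28). Hence m_α(x) = x^3 - 84x^2 + 2352x - 22670.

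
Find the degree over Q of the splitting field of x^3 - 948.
[K : Q] = 6

The roots of x^3 - 948 are ∛948, ω∛948, ω^2∛948 where ω = e^(2πi/3) is a primitive cube root of unity, so K = Q(∛948, ω). Now [Q(∛948):Q] = 3 (since 948 is not a perfect cube, x^3 - 948 is irreducible) and [Q(ω):Q] = 2. Both 2 and 3 divide [K:Q], and [K:Q] ≤ 3·2 = 6, so [K:Q] = 6. (Equivalently: Q(∛948) ⊂ R but ω ∉ R, so [K : Q(∛948)] = 2.)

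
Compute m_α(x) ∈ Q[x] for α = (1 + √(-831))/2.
m_α(x) = x^2 - x + 208

From 2α - 1 = √(-831), squaring gives (2α - 1)^2 = -831, i.e. 4α^2 - 4α + 1 = -831, so α^2 - α + (1 + 831)/4 = 0. Since -831 ≡ 1 (mod 4), (1 + 831)/4 = 208 ∈ Z. The polynomial x^2 - x + 208 has discriminant 1 - 4·(208) = -831, which is not a perfect square in Q (d = -831 is squarefree and ≠ 1), so x^2 - x + 208 is irreducible over Q. It is the minimal polynomial of α.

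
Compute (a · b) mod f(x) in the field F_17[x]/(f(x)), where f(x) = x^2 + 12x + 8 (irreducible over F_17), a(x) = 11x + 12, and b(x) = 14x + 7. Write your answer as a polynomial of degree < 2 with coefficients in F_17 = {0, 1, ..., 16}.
a · b ≡ 12x + 8 (mod f(x))

Multiply in F_17[x]: a(x)·b(x) = (11x + 12)·(14x + 7) = x^2 + 7x + 16. This has degree ≥ 2, so divide by f(x) over F_17: x^2 + 7x + 16 = (1)·(x^2 + 12x + 8) + (12x + 8). Hence a·b ≡ 12x + 8 (mod f). (F_17[x]/(f) is a field with 17^2 = 289 elements since f is irreducible of degree 2.)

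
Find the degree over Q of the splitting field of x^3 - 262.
[K : Q] = 6

The roots of x^3 - 262 are ∛262, ω∛262, ω^2∛262 where ω = e^(2πi/3) is a primitive cube root of unity, so K = Q(∛262, ω). Now [Q(∛262):Q] = 3 (since 262 is not a perfect cube, x^3 - 262 is irreducible) and [Q(ω):Q] = 2. Both 2 and 3 divide [K:Q], and [K:Q] ≤ 3·2 = 6, so [K:Q] = 6. (Equivalently: Q(∛262) ⊂ R but ω ∉ R, so [K : Q(∛262)] = 2.)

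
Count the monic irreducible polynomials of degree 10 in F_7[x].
There are 28245840 monic irreducible polynomials of degree 10 over F_7

Each element of F_{7^10} that lies in no proper subfield is a root of exactly one monic irreducible of degree 10 over F_7, and each such polynomial has 10 distinct roots in F_{7^10}. By Möbius inversion the count is N_7(10) = (1/10) Σ_{d|10} μ(10/d) · 7^d = (1/10)(μ(10)·7^1 + μ(5)·7^2 + μ(2)·7^5 + μ(1)·7^10) = 282458400/10 = 28245840.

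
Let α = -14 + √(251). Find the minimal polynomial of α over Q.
m_α(x) = x^2 + 28x - 55

From α + 14 = √(251), squaring gives (α + 14)^2 = 251, i.e. α^2 + 28α + 196 = 251, so α^2 + 28α - 55 = 0. The discriminant of x^2 + 28x - 55 is (28)^2 - 4·(-55) = 784 + 220 = 1004, and 4·(251) is not a perfect square in Q since 251 is squarefree and ≠ 1. Hence x^2 + 28x - 55 is irreducible over Q and is the minimal polynomial of α.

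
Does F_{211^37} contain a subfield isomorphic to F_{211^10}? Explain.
No: F_{211^10} is not a subfield of F_{211^37}

F_{p^m} embeds in F_{p^n} iff m | n. Here 10 ∤ 37 (since 37 = 3·10 + 7 with remainder 7 ≠ 0), so F_{211^10} is not a subfield of F_{211^37}. Equivalently: if it were, the tower law would give 10 = [F_{211^10}:F_211] dividing [F_{211^37}:F_211] = 37, contradiction.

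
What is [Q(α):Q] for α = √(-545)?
[Q(α):Q] = 2

[Q(α):Q] equals the degree of the minimal polynomial of α. Here α^2 = -545 and x^2 + 545 is irreducible (d = -545 is squarefree, ≠ 1, hence not a square), so deg(m_α) = 2. Thus [Q(α):Q] = 2.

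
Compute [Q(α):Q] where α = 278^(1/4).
[Q(α):Q] = 4

α is a root of x^4 - 278. By Eisenstein's criterion at the prime p = 2 (which divides the constant term 278 but p^2 = 4 does not, since 278 is squarefree), x^4 - 278 is irreducible over Q. Hence [Q(α):Q] = 4.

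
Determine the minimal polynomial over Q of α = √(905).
m_α(x) = x^2 - 905

α satisfies α^2 - 905 = 0, so x^2 - 905 annihilates α. Since d = 905 is squarefree and ≠ 1, it is not a perfect square in Q, so x^2 - 905 has no rational root and is therefore irreducible over Q (a degree-2 polynomial over a field is irreducible iff it has no root). Hence m_α(x) = x^2 - 905.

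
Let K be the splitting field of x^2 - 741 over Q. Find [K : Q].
[K : Q] = 2

f(x) = x^2 - 741 factors as (x - √741)(x + √741). The splitting field is K = Q(√741). Since 741 is squarefree and > 1, it is not a perfect square, so x^2 - 741 is irreducible over Q and [Q(√741) : Q] = 2. Hence [K : Q] = 2.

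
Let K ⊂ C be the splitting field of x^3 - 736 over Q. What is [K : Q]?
[K : Q] = 6

The roots of x^3 - 736 are ∛736, ω∛736, ω^2∛736 where ω = e^(2πi/3) is a primitive cube root of unity, so K = Q(∛736, ω). Now [Q(∛736):Q] = 3 (since 736 is not a perfect cube, x^3 - 736 is irreducible) and [Q(ω):Q] = 2. Both 2 and 3 divide [K:Q], and [K:Q] ≤ 3·2 = 6, so [K:Q] = 6. (Equivalently: Q(∛736) ⊂ R but ω ∉ R, so [K : Q(∛736)] = 2.)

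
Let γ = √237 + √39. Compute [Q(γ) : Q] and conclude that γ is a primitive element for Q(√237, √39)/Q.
[Q(γ) : Q] = 4 (equivalently, Q(γ) = Q(√237, √39))

Obviously Q(γ) ⊆ Q(√237, √39), and [Q(√237, √39):Q] = 4 (since 237, 39 are distinct squarefree integers > 1 with 9243 not a perfect square). To show equality we compute the minimal polynomial of γ. From γ = √237 + √39: γ^2 = 237 + 2√(9243) + 39 = 276 + 2√(9243), so γ^2 - 276 = 2√(9243); squaring, (γ^2 - 276)^2 = 4·9243, i.e. γ^4 - 552γ^2 + 76176 - 36972 = 0, i.e. γ^4 - 552γ^2 + 39204 = 0. So γ is a root of x^4 - 552x^2 + 39204. This polynomial is irreducible over Q: it has no rational root (each ±√237 ± √39 is irrational), and any factorization into two quadratics over Q would force √(9243) ∈ Q (pairing opposite roots) or √237, √39 ∈ Q (other pairings), all impossible. Hence [Q(γ):Q] = 4 = [Q(√237, √39):Q], so Q(γ) = Q(√237, √39).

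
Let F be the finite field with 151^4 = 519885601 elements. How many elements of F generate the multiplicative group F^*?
There are φ(519885600) = 121098240 primitive elements

F_q^* is cyclic of order q - 1 = 519885600. A cyclic group of order m has exactly φ(m) generators. Here m = 519885600 = 2^5 · 3 · 5^2 · 13 · 19 · 877, so the number of primitive elements is φ(519885600) = 121098240.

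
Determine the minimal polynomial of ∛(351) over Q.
m_α(x) = x^3 - 351

α satisfies α^3 = 351, so x^3 - 351 annihilates α. By the rational root test, a rational root p/q (in lowest terms) of x^3 - 351 would satisfy p^3 = 351 q^3, forcing q = 1 and p^3 = 351; but 351 is not a perfect cube, contradiction. A monic cubic over Q with no rational root is irreducible (any nontrivial factorization would include a linear factor). Hence x^3 - 351 is the minimal polynomial of α, and in particular [Q(α):Q] = 3.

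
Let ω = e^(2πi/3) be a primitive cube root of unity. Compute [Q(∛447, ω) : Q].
[Q(∛447, ω) : Q] = 6

[Q(∛447):Q] = 3 (min poly x^3 - 447, irreducible since 447 is not a perfect cube). [Q(ω):Q] = 2 (min poly x^2 + x + 1). Since Q(∛447) ⊂ R and ω ∉ R, we have ω ∉ Q(∛447), so x^2 + x + 1 remains irreducible over Q(∛447) and [Q(∛447, ω) : Q(∛447)] = 2. By the tower law, [Q(∛447, ω) : Q] = 3 · 2 = 6. (In fact Q(∛447, ω) is the splitting field of x^3 - 447 over Q.)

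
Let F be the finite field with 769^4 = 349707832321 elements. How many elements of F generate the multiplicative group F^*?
There are φ(349707832320) = 68388126720 primitive elements

F_q^* is cyclic of order q - 1 = 349707832320. A cyclic group of order m has exactly φ(m) generators. Here m = 349707832320 = 2^10 · 3 · 5 · 7 · 11 · 17 · 17393, so the number of primitive elements is φ(349707832320) = 68388126720.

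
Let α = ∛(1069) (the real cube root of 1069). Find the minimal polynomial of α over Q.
m_α(x) = x^3 - 1069

α satisfies α^3 = 1069, so x^3 - 1069 annihilates α. By the rational root test, a rational root p/q (in lowest terms) of x^3 - 1069 would satisfy p^3 = 1069 q^3, forcing q = 1 and p^3 = 1069; but 1069 is not a perfect cube, contradiction. A monic cubic over Q with no rational root is irreducible (any nontrivial factorization would include a linear factor). Hence x^3 - 1069 is the minimal polynomial of α, and in particular [Q(α):Q] = 3.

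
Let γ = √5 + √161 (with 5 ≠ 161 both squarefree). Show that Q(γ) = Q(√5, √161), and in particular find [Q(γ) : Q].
[Q(γ) : Q] = 4 (equivalently, Q(γ) = Q(√5, √161))

Obviously Q(γ) ⊆ Q(√5, √161), and [Q(√5, √161):Q] = 4 (since 5, 161 are distinct squarefree integers > 1 with 805 not a perfect square). To show equality we compute the minimal polynomial of γ. From γ = √5 + √161: γ^2 = 5 + 2√(805) + 161 = 166 + 2√(805), so γ^2 - 166 = 2√(805); squaring, (γ^2 - 166)^2 = 4·805, i.e. γ^4 - 332γ^2 + 27556 - 3220 = 0, i.e. γ^4 - 332γ^2 + 24336 = 0. So γ is a root of x^4 - 332x^2 + 24336. This polynomial is irreducible over Q: it has no rational root (each ±√5 ± √161 is irrational), and any factorization into two quadratics over Q would force √(805) ∈ Q (pairing opposite roots) or √5, √161 ∈ Q (other pairings), all impossible. Hence [Q(γ):Q] = 4 = [Q(√5, √161):Q], so Q(γ) = Q(√5, √161).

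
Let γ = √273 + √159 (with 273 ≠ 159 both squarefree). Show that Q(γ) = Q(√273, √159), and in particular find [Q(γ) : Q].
[Q(γ) : Q] = 4 (equivalently, Q(γ) = Q(√273, √159))

Obviously Q(γ) ⊆ Q(√273, √159), and [Q(√273, √159):Q] = 4 (since 273, 159 are distinct squarefree integers > 1 with 43407 not a perfect square). To show equality we compute the minimal polynomial of γ. From γ = √273 + √159: γ^2 = 273 + 2√(43407) + 159 = 432 + 2√(43407), so γ^2 - 432 = 2√(43407); squaring, (γ^2 - 432)^2 = 4·43407, i.e. γ^4 - 864γ^2 + 186624 - 173628 = 0, i.e. γ^4 - 864γ^2 + 12996 = 0. So γ is a root of x^4 - 864x^2 + 12996. This polynomial is irreducible over Q: it has no rational root (each ±√273 ± √159 is irrational), and any factorization into two quadratics over Q would force √(43407) ∈ Q (pairing opposite roots) or √273, √159 ∈ Q (other pairings), all impossible. Hence [Q(γ):Q] = 4 = [Q(√273, √159):Q], so Q(γ) = Q(√273, √159).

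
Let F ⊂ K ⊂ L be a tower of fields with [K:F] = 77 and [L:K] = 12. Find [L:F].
[L:F] = 924

The tower law says that for any tower of field extensions F ⊂ K ⊂ L with finite degrees, [L:F] = [L:K] · [K:F]. Here this gives [L:F] = 12 · 77 = 924.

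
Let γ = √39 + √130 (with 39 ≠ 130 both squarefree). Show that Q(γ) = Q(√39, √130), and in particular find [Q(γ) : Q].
[Q(γ) : Q] = 4 (equivalently, Q(γ) = Q(√39, √130))

Obviously Q(γ) ⊆ Q(√39, √130), and [Q(√39, √130):Q] = 4 (since 39, 130 are distinct squarefree integers > 1 with 5070 not a perfect square). To show equality we compute the minimal polynomial of γ. From γ = √39 + √130: γ^2 = 39 + 2√(5070) + 130 = 169 + 2√(5070), so γ^2 - 169 = 2√(5070); squaring, (γ^2 - 169)^2 = 4·5070, i.e. γ^4 - 338γ^2 + 28561 - 20280 = 0, i.e. γ^4 - 338γ^2 + 8281 = 0. So γ is a root of x^4 - 338x^2 + 8281. This polynomial is irreducible over Q: it has no rational root (each ±√39 ± √130 is irrational), and any factorization into two quadratics over Q would force √(5070) ∈ Q (pairing opposite roots) or √39, √130 ∈ Q (other pairings), all impossible. Hence [Q(γ):Q] = 4 = [Q(√39, √130):Q], so Q(γ) = Q(√39, √130).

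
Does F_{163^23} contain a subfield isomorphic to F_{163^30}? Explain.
No: F_{163^30} is not a subfield of F_{163^23}

F_{p^m} embeds in F_{p^n} iff m | n. Here 30 ∤ 23 (since 23 = 0·30 + 23 with remainder 23 ≠ 0), so F_{163^30} is not a subfield of F_{163^23}. Equivalently: if it were, the tower law would give 30 = [F_{163^30}:F_163] dividing [F_{163^23}:F_163] = 23, contradiction.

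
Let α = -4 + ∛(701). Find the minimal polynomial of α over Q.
m_α(x) = x^3 + 12x^2 + 48x - 637

Set β = α + 4 = ∛(701), so β^3 = 701. Then (α + 4)^3 - 701 = 0, i.e. α is a root of g(x) = (x + 4)^3 - 701 = x^3 + 12x^2 + 48x - 637. Since g(x) = h(x + 4) where h(x) = x^3 - 701, and h is irreducible over Q (because 701 is not a perfect cube, so h has no rational root, and a monic cubic with no rational root is irreducible), g is also irreducible (irreducibility is preserved under the substitution x → x + 4). Hence m_α(x) = x^3 + 12x^2 + 48x - 637.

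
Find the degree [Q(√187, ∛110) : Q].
[Q(√187, ∛110) : Q] = 6

Let L = Q(√187, ∛110). Since Q(√187) ⊂ L and [Q(√187):Q] = 2, the tower law gives 2 | [L:Q]. Likewise Q(∛110) ⊂ L with [Q(∛110):Q] = 3 (because 110 is not a perfect cube), so 3 | [L:Q]. As gcd(2,3) = 1, [L:Q] is divisible by 6. Conversely L is generated over Q by √187 and ∛110, so [L:Q] ≤ 2·3 = 6. Therefore [Q(√187, ∛110) : Q] = 6.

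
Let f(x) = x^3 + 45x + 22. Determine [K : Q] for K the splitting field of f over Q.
[K : Q] = 6

By the rational root test, any rational root of the monic integer polynomial f(x) = x^3 + 45x + 22 must be an integer dividing the constant term 22, i.e. one of ±{1, 2, 11, 22}. Evaluating: f(1) = 68, f(-1) = -24, f(2) = 120, f(-2) = -76, f(11) = 1848, f(-11) = -1804, f(22) = 11660, f(-22) = -11616; none is 0, so f has no rational root and is therefore irreducible over Q (a cubic with no linear factor over a field is irreducible). For an irreducible cubic, the Galois group is A_3 or S_3 according as the discriminant disc(f) = -4a^3 - 27b^2 = -4·(45)^3 - 27·(22)^2 = -377568 is or is not a square in Q. Here disc(f) = -377568 is not a perfect square in Q, so the Galois group of f over Q is not contained in A_3 and must be all of S_3. The splitting field has degree |S_3| = 6 over Q, so [K : Q] = 6.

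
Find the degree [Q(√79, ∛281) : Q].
[Q(√79, ∛281) : Q] = 6

Let L = Q(√79, ∛281). Since Q(√79) ⊂ L and [Q(√79):Q] = 2, the tower law gives 2 | [L:Q]. Likewise Q(∛281) ⊂ L with [Q(∛281):Q] = 3 (because 281 is not a perfect cube), so 3 | [L:Q]. As gcd(2,3) = 1, [L:Q] is divisible by 6. Conversely L is generated over Q by √79 and ∛281, so [L:Q] ≤ 2·3 = 6. Therefore [Q(√79, ∛281) : Q] = 6.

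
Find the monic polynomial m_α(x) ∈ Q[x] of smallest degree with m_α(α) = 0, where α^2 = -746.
m_α(x) = x^2 + 746

α satisfies α^2 + 746 = 0, so x^2 + 746 annihilates α. Since d = -746 is squarefree and ≠ 1, it is not a perfect square in Q, so x^2 + 746 has no rational root and is therefore irreducible over Q (a degree-2 polynomial over a field is irreducible iff it has no root). Hence m_α(x) = x^2 + 746.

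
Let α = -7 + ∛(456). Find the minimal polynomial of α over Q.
m_α(x) = x^3 + 21x^2 + 147x - 113

Set β = α + 7 = ∛(456), so β^3 = 456. Then (α + 7)^3 - 456 = 0, i.e. α is a root of g(x) = (x + 7)^3 - 456 = x^3 + 21x^2 + 147x - 113. Since g(x) = h(x + 7) where h(x) = x^3 - 456, and h is irreducible over Q (because 456 is not a perfect cube, so h has no rational root, and a monic cubic with no rational root is irreducible), g is also irreducible (irreducibility is preserved under the substitution x → x + 7). Hence m_α(x) = x^3 + 21x^2 + 147x - 113.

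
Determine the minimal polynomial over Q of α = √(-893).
m_α(x) = x^2 + 893

α satisfies α^2 + 893 = 0, so x^2 + 893 annihilates α. Since d = -893 is squarefree and ≠ 1, it is not a perfect square in Q, so x^2 + 893 has no rational root and is therefore irreducible over Q (a degree-2 polynomial over a field is irreducible iff it has no root). Hence m_α(x) = x^2 + 893.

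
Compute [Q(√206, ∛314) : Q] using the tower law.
[Q(√206, ∛314) : Q] = 6

Let L = Q(√206, ∛314). Since Q(√206) ⊂ L and [Q(√206):Q] = 2, the tower law gives 2 | [L:Q]. Likewise Q(∛314) ⊂ L with [Q(∛314):Q] = 3 (because 314 is not a perfect cube), so 3 | [L:Q]. As gcd(2,3) = 1, [L:Q] is divisible by 6. Conversely L is generated over Q by √206 and ∛314, so [L:Q] ≤ 2·3 = 6. Therefore [Q(√206, ∛314) : Q] = 6.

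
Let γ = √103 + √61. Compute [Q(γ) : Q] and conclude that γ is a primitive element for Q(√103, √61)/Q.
[Q(γ) : Q] = 4 (equivalently, Q(γ) = Q(√103, √61))

Obviously Q(γ) ⊆ Q(√103, √61), and [Q(√103, √61):Q] = 4 (since 103, 61 are distinct squarefree integers > 1 with 6283 not a perfect square). To show equality we compute the minimal polynomial of γ. From γ = √103 + √61: γ^2 = 103 + 2√(6283) + 61 = 164 + 2√(6283), so γ^2 - 164 = 2√(6283); squaring, (γ^2 - 164)^2 = 4·6283, i.e. γ^4 - 328γ^2 + 26896 - 25132 = 0, i.e. γ^4 - 328γ^2 + 1764 = 0. So γ is a root of x^4 - 328x^2 + 1764. This polynomial is irreducible over Q: it has no rational root (each ±√103 ± √61 is irrational), and any factorization into two quadratics over Q would force √(6283) ∈ Q (pairing opposite roots) or √103, √61 ∈ Q (other pairings), all impossible. Hence [Q(γ):Q] = 4 = [Q(√103, √61):Q], so Q(γ) = Q(√103, √61).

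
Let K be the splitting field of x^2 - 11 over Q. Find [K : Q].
[K : Q] = 2

f(x) = x^2 - 11 factors as (x - √11)(x + √11). The splitting field is K = Q(√11). Since 11 is squarefree and > 1, it is not a perfect square, so x^2 - 11 is irreducible over Q and [Q(√11) : Q] = 2. Hence [K : Q] = 2.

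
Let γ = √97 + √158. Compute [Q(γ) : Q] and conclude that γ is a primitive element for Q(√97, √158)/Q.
[Q(γ) : Q] = 4 (equivalently, Q(γ) = Q(√97, √158))

Obviously Q(γ) ⊆ Q(√97, √158), and [Q(√97, √158):Q] = 4 (since 97, 158 are distinct squarefree integers > 1 with 15326 not a perfect square). To show equality we compute the minimal polynomial of γ. From γ = √97 + √158: γ^2 = 97 + 2√(15326) + 158 = 255 + 2√(15326), so γ^2 - 255 = 2√(15326); squaring, (γ^2 - 255)^2 = 4·15326, i.e. γ^4 - 510γ^2 + 65025 - 61304 = 0, i.e. γ^4 - 510γ^2 + 3721 = 0. So γ is a root of x^4 - 510x^2 + 3721. This polynomial is irreducible over Q: it has no rational root (each ±√97 ± √158 is irrational), and any factorization into two quadratics over Q would force √(15326) ∈ Q (pairing opposite roots) or √97, √158 ∈ Q (other pairings), all impossible. Hence [Q(γ):Q] = 4 = [Q(√97, √158):Q], so Q(γ) = Q(√97, √158).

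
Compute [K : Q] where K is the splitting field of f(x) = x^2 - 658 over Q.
[K : Q] = 2

f(x) = x^2 - 658 factors as (x - √658)(x + √658). The splitting field is K = Q(√658). Since 658 is squarefree and > 1, it is not a perfect square, so x^2 - 658 is irreducible over Q and [Q(√658) : Q] = 2. Hence [K : Q] = 2.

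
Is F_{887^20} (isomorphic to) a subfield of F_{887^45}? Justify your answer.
No: F_{887^20} is not a subfield of F_{887^45}

F_{p^m} embeds in F_{p^n} iff m | n. Here 20 ∤ 45 (since 45 = 2·20 + 5 with remainder 5 ≠ 0), so F_{887^20} is not a subfield of F_{887^45}. Equivalently: if it were, the tower law would give 20 = [F_{887^20}:F_887] dividing [F_{887^45}:F_887] = 45, contradiction.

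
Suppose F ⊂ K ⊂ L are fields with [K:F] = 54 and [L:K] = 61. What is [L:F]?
[L:F] = 3294

The tower law says that for any tower of field extensions F ⊂ K ⊂ L with finite degrees, [L:F] = [L:K] · [K:F]. Here this gives [L:F] = 61 · 54 = 3294.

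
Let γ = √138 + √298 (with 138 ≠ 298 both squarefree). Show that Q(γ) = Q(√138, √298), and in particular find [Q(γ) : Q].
[Q(γ) : Q] = 4 (equivalently, Q(γ) = Q(√138, √298))

Obviously Q(γ) ⊆ Q(√138, √298), and [Q(√138, √298):Q] = 4 (since 138, 298 are distinct squarefree integers > 1 with 41124 not a perfect square). To show equality we compute the minimal polynomial of γ. From γ = √138 + √298: γ^2 = 138 + 2√(41124) + 298 = 436 + 2√(41124), so γ^2 - 436 = 2√(41124); squaring, (γ^2 - 436)^2 = 4·41124, i.e. γ^4 - 872γ^2 + 190096 - 164496 = 0, i.e. γ^4 - 872γ^2 + 25600 = 0. So γ is a root of x^4 - 872x^2 + 25600. This polynomial is irreducible over Q: it has no rational root (each ±√138 ± √298 is irrational), and any factorization into two quadratics over Q would force √(41124) ∈ Q (pairing opposite roots) or √138, √298 ∈ Q (other pairings), all impossible. Hence [Q(γ):Q] = 4 = [Q(√138, √298):Q], so Q(γ) = Q(√138, √298).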